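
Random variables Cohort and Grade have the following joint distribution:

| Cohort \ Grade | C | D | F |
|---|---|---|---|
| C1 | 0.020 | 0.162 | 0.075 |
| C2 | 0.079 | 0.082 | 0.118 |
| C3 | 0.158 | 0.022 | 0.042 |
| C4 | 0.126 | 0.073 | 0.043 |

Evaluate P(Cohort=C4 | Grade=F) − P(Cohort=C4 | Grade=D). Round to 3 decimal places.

P(Grade=F) = 0.075 + 0.118 + 0.042 + 0.043 = 0.278; P(Cohort=C4 | Grade=F) = 0.043/0.278 = 0.1547.
P(Grade=D) = 0.162 + 0.082 + 0.022 + 0.073 = 0.339; P(Cohort=C4 | Grade=D) = 0.073/0.339 = 0.2153.
Difference = -0.061.

-0.061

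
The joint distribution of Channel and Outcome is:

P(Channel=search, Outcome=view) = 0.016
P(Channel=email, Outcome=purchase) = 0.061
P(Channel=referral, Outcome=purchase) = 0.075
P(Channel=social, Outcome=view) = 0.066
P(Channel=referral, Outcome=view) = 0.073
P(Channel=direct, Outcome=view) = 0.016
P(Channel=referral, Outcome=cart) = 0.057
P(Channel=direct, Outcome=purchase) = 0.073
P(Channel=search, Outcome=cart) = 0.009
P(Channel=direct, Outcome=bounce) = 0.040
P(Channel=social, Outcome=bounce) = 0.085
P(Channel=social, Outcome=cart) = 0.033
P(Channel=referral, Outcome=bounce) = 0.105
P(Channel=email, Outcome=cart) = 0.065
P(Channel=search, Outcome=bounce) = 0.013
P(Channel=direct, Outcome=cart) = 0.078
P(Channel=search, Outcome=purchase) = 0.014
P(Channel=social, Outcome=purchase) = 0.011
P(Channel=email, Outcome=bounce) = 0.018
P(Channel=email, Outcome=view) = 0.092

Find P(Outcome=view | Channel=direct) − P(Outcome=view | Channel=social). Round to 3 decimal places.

-0.261

P(Channel=direct) = 0.040 + 0.016 + 0.078 + 0.073 = 0.207; P(Outcome=view | Channel=direct) = 0.016/0.207 = 0.0773.
P(Channel=social) = 0.085 + 0.066 + 0.033 + 0.011 = 0.195; P(Outcome=view | Channel=social) = 0.066/0.195 = 0.3385.
Difference = -0.261.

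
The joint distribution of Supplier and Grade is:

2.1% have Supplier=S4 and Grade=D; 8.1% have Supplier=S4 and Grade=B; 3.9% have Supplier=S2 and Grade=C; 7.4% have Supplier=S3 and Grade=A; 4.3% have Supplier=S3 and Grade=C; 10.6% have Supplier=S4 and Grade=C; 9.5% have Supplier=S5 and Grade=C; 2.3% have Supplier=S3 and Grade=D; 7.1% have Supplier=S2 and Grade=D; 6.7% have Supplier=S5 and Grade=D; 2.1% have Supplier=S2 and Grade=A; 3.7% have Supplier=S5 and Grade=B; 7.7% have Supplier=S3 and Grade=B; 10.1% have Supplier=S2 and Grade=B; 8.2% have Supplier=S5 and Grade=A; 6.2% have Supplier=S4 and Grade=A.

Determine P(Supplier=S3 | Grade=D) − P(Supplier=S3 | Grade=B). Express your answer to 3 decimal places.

-0.134

P(Grade=D) = 0.071 + 0.023 + 0.021 + 0.067 = 0.182; P(Supplier=S3 | Grade=D) = 0.023/0.182 = 0.1264.
P(Grade=B) = 0.101 + 0.077 + 0.081 + 0.037 = 0.296; P(Supplier=S3 | Grade=B) = 0.077/0.296 = 0.2601.
Difference = -0.134.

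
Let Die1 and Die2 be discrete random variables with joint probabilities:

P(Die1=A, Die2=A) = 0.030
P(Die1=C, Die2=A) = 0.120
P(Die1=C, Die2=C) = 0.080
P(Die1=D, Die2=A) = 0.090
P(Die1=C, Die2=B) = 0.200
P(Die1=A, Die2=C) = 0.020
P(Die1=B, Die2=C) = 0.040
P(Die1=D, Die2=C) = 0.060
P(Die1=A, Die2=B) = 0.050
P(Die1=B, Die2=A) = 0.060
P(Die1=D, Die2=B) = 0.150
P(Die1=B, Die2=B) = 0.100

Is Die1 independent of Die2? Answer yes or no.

yes

Every cell satisfies P(Die1,Die2) = P(Die1)·P(Die2). For instance P(Die1=D) = 0.300, P(Die2=A) = 0.300, and 0.300×0.300 = 0.090 matches the joint entry. So Die1 and Die2 are independent.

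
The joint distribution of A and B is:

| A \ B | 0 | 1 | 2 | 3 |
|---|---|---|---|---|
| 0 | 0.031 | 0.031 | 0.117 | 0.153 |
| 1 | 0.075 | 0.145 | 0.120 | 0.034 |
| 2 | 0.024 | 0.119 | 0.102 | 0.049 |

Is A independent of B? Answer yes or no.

P(A=0) = 0.332 and P(B=3) = 0.236, so their product is 0.07835, but P(A=0, B=3) = 0.153. Since these differ, A and B are not independent.

no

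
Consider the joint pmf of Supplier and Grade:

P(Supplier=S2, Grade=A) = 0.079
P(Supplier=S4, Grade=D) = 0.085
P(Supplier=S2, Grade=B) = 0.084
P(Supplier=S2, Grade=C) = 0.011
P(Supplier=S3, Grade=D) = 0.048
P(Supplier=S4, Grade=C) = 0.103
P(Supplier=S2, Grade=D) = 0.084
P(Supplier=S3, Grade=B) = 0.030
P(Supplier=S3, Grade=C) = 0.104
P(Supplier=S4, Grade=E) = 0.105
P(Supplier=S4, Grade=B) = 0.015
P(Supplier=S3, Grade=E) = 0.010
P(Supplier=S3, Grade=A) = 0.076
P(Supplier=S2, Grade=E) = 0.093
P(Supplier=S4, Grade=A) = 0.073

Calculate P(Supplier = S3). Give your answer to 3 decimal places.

0.268

P(Supplier=S3) = 0.076 + 0.030 + 0.104 + 0.048 + 0.010 = 0.268.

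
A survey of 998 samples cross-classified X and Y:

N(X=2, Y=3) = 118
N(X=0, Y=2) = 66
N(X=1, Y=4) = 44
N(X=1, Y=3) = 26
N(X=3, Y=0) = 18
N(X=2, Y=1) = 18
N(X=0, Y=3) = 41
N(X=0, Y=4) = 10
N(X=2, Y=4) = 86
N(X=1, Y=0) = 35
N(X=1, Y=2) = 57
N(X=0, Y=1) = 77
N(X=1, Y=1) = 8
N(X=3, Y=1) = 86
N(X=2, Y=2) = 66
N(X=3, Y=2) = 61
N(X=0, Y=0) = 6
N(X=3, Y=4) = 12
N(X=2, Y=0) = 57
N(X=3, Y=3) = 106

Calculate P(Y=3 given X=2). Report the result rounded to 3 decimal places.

Total with X=2: 57 + 18 + 66 + 118 + 86 = 345.
P(Y=3 | X=2) = 118/345 = 0.342.

0.342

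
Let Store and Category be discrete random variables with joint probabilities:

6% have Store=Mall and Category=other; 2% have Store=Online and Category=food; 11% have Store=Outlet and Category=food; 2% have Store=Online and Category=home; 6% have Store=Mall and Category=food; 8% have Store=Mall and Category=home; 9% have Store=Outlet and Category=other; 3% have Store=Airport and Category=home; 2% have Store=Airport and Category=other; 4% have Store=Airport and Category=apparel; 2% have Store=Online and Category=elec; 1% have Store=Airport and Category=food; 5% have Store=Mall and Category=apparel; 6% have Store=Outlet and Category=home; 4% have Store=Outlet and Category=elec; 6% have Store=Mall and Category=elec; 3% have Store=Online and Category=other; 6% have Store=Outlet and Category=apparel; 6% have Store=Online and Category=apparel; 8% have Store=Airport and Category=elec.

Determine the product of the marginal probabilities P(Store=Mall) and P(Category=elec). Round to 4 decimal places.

0.0620

P(Store=Mall) = 0.06 + 0.05 + 0.06 + 0.08 + 0.06 = 0.31.
P(Category=elec) = 0.06 + 0.08 + 0.04 + 0.02 = 0.20.
Product: 0.31 × 0.20 = 0.0620.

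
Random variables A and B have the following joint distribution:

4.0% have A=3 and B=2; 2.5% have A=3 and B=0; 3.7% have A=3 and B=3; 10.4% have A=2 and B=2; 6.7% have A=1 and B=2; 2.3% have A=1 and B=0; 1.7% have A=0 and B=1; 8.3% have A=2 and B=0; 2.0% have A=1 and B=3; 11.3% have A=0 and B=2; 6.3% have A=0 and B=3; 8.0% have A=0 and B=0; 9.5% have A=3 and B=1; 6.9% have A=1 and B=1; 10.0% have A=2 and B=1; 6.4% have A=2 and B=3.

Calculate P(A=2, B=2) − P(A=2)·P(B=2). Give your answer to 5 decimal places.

-0.00972

P(A=2) = 0.083 + 0.100 + 0.104 + 0.064 = 0.351.
P(B=2) = 0.113 + 0.067 + 0.104 + 0.040 = 0.324.
P(A=2, B=2) − P(A=2)P(B=2) = 0.104 − 0.351×0.324 = -0.00972.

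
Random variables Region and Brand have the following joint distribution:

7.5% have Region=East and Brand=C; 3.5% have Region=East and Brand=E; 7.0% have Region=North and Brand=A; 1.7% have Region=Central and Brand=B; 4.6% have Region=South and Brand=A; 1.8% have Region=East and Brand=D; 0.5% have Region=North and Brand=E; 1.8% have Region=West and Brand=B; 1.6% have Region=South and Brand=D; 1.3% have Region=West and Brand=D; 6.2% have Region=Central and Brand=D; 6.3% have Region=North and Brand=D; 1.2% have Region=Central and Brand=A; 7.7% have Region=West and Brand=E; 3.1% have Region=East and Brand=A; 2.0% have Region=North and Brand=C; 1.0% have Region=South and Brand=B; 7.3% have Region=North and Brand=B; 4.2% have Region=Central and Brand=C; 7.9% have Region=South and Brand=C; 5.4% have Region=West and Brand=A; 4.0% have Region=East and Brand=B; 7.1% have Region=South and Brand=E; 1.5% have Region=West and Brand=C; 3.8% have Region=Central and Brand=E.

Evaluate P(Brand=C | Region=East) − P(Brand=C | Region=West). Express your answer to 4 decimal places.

P(Region=East) = 0.031 + 0.040 + 0.075 + 0.018 + 0.035 = 0.199; P(Brand=C | Region=East) = 0.075/0.199 = 0.37688.
P(Region=West) = 0.054 + 0.018 + 0.015 + 0.013 + 0.077 = 0.177; P(Brand=C | Region=West) = 0.015/0.177 = 0.08475.
Difference = 0.2921.

0.2921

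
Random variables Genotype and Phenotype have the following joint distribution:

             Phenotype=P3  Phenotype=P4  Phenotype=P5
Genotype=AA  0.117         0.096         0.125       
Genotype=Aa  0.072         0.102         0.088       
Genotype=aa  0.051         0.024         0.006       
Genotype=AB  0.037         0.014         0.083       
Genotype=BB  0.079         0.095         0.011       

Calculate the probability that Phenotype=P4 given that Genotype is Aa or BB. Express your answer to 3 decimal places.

0.441

P(Genotype=Aa) = 0.072 + 0.102 + 0.088 = 0.262.
P(Genotype=BB) = 0.079 + 0.095 + 0.011 = 0.185.
P(Genotype ∈ {Aa, BB}) = 0.262 + 0.185 = 0.447; P(Phenotype=P4, Genotype ∈ {Aa, BB}) = 0.102 + 0.095 = 0.197.
P(Phenotype=P4 | Genotype ∈ {Aa, BB}) = 0.197/0.447 = 0.441.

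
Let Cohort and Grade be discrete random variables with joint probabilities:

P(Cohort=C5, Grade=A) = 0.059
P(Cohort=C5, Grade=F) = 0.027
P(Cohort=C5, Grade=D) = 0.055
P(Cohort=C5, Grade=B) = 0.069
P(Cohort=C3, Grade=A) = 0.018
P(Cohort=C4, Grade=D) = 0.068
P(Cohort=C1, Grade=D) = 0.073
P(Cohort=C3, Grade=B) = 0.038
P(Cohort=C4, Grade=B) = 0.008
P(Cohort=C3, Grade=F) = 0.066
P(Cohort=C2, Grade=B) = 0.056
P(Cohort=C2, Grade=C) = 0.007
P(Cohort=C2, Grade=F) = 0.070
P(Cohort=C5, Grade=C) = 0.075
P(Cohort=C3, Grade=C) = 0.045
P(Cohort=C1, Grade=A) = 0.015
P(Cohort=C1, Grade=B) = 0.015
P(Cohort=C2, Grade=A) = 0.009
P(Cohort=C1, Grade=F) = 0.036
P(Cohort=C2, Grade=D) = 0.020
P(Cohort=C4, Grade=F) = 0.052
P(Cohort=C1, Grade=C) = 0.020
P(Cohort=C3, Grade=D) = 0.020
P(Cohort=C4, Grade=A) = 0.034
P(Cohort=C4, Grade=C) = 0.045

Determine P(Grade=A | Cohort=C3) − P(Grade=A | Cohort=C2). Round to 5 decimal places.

P(Cohort=C3) = 0.018 + 0.038 + 0.045 + 0.020 + 0.066 = 0.187; P(Grade=A | Cohort=C3) = 0.018/0.187 = 0.096257.
P(Cohort=C2) = 0.009 + 0.056 + 0.007 + 0.020 + 0.070 = 0.162; P(Grade=A | Cohort=C2) = 0.009/0.162 = 0.055556.
Difference = 0.04070.

0.04070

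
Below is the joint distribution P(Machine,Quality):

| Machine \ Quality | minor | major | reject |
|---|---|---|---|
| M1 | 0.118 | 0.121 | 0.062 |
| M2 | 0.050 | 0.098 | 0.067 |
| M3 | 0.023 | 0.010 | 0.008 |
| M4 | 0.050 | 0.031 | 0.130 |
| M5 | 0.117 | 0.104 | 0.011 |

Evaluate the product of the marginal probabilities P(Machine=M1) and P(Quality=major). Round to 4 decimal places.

0.1096

P(Machine=M1) = 0.118 + 0.121 + 0.062 = 0.301.
P(Quality=major) = 0.121 + 0.098 + 0.010 + 0.031 + 0.104 = 0.364.
Product: 0.301 × 0.364 = 0.1096.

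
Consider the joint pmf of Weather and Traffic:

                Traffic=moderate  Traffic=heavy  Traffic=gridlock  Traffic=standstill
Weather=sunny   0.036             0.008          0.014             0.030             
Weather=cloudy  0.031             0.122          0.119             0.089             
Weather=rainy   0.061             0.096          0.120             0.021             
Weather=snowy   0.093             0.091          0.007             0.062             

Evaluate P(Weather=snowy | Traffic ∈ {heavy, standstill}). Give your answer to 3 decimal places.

0.295

P(Traffic=heavy) = 0.008 + 0.122 + 0.096 + 0.091 = 0.317.
P(Traffic=standstill) = 0.030 + 0.089 + 0.021 + 0.062 = 0.202.
P(Traffic ∈ {heavy, standstill}) = 0.317 + 0.202 = 0.519; P(Weather=snowy, Traffic ∈ {heavy, standstill}) = 0.091 + 0.062 = 0.153.
P(Weather=snowy | Traffic ∈ {heavy, standstill}) = 0.153/0.519 = 0.295.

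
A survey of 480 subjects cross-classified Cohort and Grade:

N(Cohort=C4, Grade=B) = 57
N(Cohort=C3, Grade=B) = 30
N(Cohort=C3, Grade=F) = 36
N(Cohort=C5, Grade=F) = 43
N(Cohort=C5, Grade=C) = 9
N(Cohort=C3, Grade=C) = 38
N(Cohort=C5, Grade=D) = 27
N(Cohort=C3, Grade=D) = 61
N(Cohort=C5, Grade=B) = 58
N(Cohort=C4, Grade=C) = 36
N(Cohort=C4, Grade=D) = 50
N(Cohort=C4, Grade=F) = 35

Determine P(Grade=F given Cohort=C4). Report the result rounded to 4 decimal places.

Total with Cohort=C4: 57 + 36 + 50 + 35 = 178.
P(Grade=F | Cohort=C4) = 35/178 = 0.1966.

0.1966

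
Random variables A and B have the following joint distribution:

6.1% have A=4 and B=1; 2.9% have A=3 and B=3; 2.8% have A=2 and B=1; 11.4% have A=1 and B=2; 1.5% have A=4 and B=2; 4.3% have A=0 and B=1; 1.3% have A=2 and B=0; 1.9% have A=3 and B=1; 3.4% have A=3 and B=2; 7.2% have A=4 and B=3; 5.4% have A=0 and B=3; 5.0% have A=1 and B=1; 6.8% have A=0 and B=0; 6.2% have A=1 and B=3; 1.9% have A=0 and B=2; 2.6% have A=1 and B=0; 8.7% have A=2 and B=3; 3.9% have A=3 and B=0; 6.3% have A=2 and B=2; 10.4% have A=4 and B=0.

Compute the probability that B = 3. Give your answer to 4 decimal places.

0.3040

P(B=3) = 0.054 + 0.062 + 0.087 + 0.029 + 0.072 = 0.304.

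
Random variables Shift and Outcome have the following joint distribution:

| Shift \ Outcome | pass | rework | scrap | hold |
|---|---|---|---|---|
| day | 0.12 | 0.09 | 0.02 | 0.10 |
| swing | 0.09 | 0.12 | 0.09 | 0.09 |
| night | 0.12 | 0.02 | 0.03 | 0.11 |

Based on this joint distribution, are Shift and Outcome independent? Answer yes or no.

no

P(Shift=night) = 0.28 and P(Outcome=rework) = 0.23, so their product is 0.0644, but P(Shift=night, Outcome=rework) = 0.02. Since these differ, Shift and Outcome are not independent.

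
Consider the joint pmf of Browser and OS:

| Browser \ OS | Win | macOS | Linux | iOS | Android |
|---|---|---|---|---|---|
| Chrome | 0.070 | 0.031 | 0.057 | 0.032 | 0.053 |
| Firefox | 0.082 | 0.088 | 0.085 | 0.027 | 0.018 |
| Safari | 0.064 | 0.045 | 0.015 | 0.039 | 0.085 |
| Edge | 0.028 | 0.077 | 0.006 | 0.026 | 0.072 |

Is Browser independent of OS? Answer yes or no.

P(Browser=Firefox) = 0.300 and P(OS=Android) = 0.228, so their product is 0.06840, but P(Browser=Firefox, OS=Android) = 0.018. Since these differ, Browser and OS are not independent.

no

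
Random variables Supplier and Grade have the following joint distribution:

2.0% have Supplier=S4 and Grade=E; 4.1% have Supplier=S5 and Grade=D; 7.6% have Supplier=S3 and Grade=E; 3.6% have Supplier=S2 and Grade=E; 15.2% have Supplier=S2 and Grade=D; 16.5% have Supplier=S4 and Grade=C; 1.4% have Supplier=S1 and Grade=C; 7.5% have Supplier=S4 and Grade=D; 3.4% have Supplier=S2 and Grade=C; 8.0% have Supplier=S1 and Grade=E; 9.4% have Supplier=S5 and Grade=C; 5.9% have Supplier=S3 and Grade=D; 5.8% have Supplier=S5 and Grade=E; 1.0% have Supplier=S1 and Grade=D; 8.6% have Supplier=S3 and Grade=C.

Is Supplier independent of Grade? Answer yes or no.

no

P(Supplier=S2) = 0.222 and P(Grade=D) = 0.337, so their product is 0.07481, but P(Supplier=S2, Grade=D) = 0.152. Since these differ, Supplier and Grade are not independent.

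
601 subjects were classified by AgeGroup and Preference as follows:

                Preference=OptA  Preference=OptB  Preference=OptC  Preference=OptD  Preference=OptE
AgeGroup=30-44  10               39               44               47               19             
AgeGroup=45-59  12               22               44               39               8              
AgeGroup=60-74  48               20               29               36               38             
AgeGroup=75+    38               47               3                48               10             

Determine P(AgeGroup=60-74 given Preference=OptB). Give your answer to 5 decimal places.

Total with Preference=OptB: 39 + 22 + 20 + 47 = 128.
P(AgeGroup=60-74 | Preference=OptB) = 20/128 = 0.15625.

0.15625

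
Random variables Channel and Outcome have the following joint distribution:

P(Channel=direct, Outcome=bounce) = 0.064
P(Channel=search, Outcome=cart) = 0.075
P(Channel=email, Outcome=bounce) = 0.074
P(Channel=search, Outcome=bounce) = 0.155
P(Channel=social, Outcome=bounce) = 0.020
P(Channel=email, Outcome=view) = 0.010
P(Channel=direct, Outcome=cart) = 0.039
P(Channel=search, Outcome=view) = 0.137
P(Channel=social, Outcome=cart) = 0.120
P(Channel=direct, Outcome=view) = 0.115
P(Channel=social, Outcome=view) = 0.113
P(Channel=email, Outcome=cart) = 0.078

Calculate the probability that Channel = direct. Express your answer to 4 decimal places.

0.2180

P(Channel=direct) = 0.064 + 0.115 + 0.039 = 0.218.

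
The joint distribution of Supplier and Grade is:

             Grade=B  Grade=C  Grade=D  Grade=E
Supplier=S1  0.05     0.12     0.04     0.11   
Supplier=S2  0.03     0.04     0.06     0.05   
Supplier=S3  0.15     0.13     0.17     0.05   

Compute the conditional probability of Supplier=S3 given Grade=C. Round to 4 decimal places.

P(Grade=C) = 0.12 + 0.04 + 0.13 = 0.29.
P(Supplier=S3 | Grade=C) = 0.13/0.29 = 0.4483.

0.4483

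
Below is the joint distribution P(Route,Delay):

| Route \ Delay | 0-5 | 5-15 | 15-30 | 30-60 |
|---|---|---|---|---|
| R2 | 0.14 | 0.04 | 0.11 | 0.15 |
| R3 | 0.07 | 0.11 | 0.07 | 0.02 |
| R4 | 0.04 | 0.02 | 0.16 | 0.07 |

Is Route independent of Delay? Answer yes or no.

P(Route=R3) = 0.27 and P(Delay=5-15) = 0.17, so their product is 0.0459, but P(Route=R3, Delay=5-15) = 0.11. Since these differ, Route and Delay are not independent.

no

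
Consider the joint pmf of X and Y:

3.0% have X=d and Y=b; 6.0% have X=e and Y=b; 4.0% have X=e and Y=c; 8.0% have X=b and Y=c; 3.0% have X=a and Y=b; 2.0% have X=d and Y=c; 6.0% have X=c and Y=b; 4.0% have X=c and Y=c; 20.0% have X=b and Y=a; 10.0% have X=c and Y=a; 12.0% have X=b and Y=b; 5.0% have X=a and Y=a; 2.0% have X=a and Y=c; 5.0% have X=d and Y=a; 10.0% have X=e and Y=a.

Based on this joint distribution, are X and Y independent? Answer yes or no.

Every cell satisfies P(X,Y) = P(X)·P(Y). For instance P(X=b) = 0.400, P(Y=c) = 0.200, and 0.400×0.200 = 0.080 matches the joint entry. So X and Y are independent.

yes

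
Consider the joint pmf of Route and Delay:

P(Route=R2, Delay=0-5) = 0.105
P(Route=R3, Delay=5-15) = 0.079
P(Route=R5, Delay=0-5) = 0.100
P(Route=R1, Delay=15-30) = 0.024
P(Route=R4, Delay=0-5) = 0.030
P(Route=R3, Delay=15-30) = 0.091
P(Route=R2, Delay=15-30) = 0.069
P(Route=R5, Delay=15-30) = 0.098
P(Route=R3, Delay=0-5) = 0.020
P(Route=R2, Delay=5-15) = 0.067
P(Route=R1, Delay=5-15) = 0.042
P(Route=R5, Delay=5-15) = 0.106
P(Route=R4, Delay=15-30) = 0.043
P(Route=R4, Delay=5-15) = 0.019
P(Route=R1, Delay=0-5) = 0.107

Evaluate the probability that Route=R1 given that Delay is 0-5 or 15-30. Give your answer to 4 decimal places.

0.1907

P(Delay=0-5) = 0.107 + 0.105 + 0.020 + 0.030 + 0.100 = 0.362.
P(Delay=15-30) = 0.024 + 0.069 + 0.091 + 0.043 + 0.098 = 0.325.
P(Delay ∈ {0-5, 15-30}) = 0.362 + 0.325 = 0.687; P(Route=R1, Delay ∈ {0-5, 15-30}) = 0.107 + 0.024 = 0.131.
P(Route=R1 | Delay ∈ {0-5, 15-30}) = 0.131/0.687 = 0.1907.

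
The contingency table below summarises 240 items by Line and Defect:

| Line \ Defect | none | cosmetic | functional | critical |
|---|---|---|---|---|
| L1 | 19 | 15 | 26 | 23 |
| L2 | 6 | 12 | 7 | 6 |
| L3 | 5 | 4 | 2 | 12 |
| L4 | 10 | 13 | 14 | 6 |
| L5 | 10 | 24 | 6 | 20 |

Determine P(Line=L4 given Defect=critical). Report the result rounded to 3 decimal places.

Total with Defect=critical: 23 + 6 + 12 + 6 + 20 = 67.
P(Line=L4 | Defect=critical) = 6/67 = 0.090.

0.090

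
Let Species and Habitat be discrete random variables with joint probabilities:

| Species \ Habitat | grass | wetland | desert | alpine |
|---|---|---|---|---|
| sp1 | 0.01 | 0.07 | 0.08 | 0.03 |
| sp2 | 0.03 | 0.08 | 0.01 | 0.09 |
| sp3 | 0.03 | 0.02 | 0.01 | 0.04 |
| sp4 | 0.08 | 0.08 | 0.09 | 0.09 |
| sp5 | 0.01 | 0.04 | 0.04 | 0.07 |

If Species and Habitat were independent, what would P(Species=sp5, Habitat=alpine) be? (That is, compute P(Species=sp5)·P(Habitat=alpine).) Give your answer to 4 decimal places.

P(Species=sp5) = 0.01 + 0.04 + 0.04 + 0.07 = 0.16.
P(Habitat=alpine) = 0.03 + 0.09 + 0.04 + 0.09 + 0.07 = 0.32.
Product: 0.16 × 0.32 = 0.0512.

0.0512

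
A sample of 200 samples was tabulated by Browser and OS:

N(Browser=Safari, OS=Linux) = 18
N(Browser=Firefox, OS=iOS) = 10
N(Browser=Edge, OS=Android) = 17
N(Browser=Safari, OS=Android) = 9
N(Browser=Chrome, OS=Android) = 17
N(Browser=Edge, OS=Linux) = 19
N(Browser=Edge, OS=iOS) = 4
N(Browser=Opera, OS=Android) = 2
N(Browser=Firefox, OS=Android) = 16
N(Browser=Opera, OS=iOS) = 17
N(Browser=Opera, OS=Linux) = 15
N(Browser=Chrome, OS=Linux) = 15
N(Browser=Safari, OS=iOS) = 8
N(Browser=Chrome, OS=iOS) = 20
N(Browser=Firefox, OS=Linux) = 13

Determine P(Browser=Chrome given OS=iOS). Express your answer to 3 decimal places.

0.339

Total with OS=iOS: 20 + 10 + 8 + 4 + 17 = 59.
P(Browser=Chrome | OS=iOS) = 20/59 = 0.339.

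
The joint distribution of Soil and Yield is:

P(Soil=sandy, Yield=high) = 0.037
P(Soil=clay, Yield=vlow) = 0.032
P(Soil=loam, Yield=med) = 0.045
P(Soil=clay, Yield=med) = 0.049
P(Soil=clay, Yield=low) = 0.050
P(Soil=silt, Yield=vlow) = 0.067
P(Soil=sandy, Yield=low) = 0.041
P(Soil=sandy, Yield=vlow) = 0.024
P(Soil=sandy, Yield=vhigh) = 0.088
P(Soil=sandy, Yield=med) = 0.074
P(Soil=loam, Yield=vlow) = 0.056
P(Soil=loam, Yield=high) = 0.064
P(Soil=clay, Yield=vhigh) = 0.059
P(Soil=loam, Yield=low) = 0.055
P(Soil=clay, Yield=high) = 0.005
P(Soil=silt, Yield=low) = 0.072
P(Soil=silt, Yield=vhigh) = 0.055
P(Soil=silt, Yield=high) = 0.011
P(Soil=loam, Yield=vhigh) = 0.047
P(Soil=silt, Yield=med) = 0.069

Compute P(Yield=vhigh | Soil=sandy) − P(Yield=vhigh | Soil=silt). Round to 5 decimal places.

0.13260

P(Soil=sandy) = 0.024 + 0.041 + 0.074 + 0.037 + 0.088 = 0.264; P(Yield=vhigh | Soil=sandy) = 0.088/0.264 = 0.333333.
P(Soil=silt) = 0.067 + 0.072 + 0.069 + 0.011 + 0.055 = 0.274; P(Yield=vhigh | Soil=silt) = 0.055/0.274 = 0.200730.
Difference = 0.13260.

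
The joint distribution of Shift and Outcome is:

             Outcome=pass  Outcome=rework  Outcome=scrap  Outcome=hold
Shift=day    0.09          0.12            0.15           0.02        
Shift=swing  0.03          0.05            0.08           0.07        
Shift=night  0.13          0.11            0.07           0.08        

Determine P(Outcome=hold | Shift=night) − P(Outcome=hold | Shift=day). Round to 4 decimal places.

P(Shift=night) = 0.13 + 0.11 + 0.07 + 0.08 = 0.39; P(Outcome=hold | Shift=night) = 0.08/0.39 = 0.20513.
P(Shift=day) = 0.09 + 0.12 + 0.15 + 0.02 = 0.38; P(Outcome=hold | Shift=day) = 0.02/0.38 = 0.05263.
Difference = 0.1525.

0.1525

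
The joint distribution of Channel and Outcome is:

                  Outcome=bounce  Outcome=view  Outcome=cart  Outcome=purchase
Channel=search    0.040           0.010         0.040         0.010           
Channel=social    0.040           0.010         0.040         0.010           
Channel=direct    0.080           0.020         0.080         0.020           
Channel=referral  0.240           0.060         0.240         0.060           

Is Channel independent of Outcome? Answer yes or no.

Every cell satisfies P(Channel,Outcome) = P(Channel)·P(Outcome). For instance P(Channel=referral) = 0.600, P(Outcome=bounce) = 0.400, and 0.600×0.400 = 0.240 matches the joint entry. So Channel and Outcome are independent.

yes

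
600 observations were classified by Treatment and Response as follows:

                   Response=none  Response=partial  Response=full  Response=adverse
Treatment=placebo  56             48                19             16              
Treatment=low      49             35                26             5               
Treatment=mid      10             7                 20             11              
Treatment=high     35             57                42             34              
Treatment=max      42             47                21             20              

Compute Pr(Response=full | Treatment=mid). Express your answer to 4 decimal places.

0.4167

Total with Treatment=mid: 10 + 7 + 20 + 11 = 48.
P(Response=full | Treatment=mid) = 20/48 = 0.4167.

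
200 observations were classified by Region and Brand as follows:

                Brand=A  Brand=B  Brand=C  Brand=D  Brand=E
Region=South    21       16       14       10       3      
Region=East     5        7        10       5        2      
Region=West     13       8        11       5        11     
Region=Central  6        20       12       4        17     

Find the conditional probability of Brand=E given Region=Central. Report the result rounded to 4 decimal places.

Total with Region=Central: 6 + 20 + 12 + 4 + 17 = 59.
P(Brand=E | Region=Central) = 17/59 = 0.2881.

0.2881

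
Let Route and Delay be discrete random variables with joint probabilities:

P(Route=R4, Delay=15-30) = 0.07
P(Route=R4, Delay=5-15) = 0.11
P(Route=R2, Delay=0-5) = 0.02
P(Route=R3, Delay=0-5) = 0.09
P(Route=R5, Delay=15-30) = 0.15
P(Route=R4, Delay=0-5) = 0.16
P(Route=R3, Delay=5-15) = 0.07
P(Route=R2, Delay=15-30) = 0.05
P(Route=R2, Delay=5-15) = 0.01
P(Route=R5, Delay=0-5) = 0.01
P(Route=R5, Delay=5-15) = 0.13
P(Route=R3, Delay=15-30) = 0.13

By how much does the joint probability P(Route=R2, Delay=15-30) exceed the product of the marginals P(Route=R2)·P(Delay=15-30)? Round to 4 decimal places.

P(Route=R2) = 0.02 + 0.01 + 0.05 = 0.08.
P(Delay=15-30) = 0.05 + 0.13 + 0.07 + 0.15 = 0.40.
P(Route=R2, Delay=15-30) − P(Route=R2)P(Delay=15-30) = 0.05 − 0.08×0.40 = 0.0180.

0.0180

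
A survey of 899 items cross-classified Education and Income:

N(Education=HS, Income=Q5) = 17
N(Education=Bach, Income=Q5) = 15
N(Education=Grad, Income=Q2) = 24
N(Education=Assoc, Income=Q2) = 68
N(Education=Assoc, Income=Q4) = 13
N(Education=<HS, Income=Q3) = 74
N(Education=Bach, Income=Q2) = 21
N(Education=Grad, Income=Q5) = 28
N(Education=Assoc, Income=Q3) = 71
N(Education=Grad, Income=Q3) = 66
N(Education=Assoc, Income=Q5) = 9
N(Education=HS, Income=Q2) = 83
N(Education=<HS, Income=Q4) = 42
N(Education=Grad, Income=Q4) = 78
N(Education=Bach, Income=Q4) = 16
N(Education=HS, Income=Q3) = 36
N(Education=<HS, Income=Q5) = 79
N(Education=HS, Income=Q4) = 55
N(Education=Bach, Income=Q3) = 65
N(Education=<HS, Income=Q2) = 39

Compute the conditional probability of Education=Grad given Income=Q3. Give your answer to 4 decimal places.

Total with Income=Q3: 74 + 36 + 71 + 65 + 66 = 312.
P(Education=Grad | Income=Q3) = 66/312 = 0.2115.

0.2115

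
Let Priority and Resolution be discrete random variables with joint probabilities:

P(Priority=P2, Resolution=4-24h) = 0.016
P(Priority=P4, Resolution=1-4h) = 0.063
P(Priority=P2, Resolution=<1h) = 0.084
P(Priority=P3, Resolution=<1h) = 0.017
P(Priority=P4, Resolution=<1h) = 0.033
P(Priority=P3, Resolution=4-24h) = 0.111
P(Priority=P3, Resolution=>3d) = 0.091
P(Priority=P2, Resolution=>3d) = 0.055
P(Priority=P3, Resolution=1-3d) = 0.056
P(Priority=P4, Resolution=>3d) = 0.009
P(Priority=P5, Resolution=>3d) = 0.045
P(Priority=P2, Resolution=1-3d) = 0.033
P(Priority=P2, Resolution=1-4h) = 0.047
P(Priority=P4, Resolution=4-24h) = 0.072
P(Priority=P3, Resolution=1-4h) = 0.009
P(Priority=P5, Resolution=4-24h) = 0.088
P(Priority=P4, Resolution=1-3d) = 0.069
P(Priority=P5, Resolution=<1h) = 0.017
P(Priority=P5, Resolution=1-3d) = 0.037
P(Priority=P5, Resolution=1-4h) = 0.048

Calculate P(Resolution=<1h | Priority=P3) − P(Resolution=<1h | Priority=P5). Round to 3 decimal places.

P(Priority=P3) = 0.017 + 0.009 + 0.111 + 0.056 + 0.091 = 0.284; P(Resolution=<1h | Priority=P3) = 0.017/0.284 = 0.0599.
P(Priority=P5) = 0.017 + 0.048 + 0.088 + 0.037 + 0.045 = 0.235; P(Resolution=<1h | Priority=P5) = 0.017/0.235 = 0.0723.
Difference = -0.012.

-0.012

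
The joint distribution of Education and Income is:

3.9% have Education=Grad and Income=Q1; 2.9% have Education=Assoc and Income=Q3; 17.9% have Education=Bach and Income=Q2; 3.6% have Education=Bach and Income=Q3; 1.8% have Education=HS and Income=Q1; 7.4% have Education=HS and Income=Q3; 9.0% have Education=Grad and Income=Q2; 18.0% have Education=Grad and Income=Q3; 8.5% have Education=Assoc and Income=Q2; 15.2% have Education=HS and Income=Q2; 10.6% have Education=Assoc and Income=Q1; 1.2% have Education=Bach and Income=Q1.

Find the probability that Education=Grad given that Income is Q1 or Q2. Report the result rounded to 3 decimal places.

P(Income=Q1) = 0.018 + 0.106 + 0.012 + 0.039 = 0.175.
P(Income=Q2) = 0.152 + 0.085 + 0.179 + 0.090 = 0.506.
P(Income ∈ {Q1, Q2}) = 0.175 + 0.506 = 0.681; P(Education=Grad, Income ∈ {Q1, Q2}) = 0.039 + 0.090 = 0.129.
P(Education=Grad | Income ∈ {Q1, Q2}) = 0.129/0.681 = 0.189.

0.189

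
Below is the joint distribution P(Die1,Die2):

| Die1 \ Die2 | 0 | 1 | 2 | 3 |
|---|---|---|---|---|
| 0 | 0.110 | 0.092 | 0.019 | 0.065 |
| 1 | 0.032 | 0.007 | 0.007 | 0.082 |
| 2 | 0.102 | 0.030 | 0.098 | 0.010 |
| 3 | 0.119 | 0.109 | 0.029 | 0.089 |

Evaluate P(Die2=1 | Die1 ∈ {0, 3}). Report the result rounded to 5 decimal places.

P(Die1=0) = 0.110 + 0.092 + 0.019 + 0.065 = 0.286.
P(Die1=3) = 0.119 + 0.109 + 0.029 + 0.089 = 0.346.
P(Die1 ∈ {0, 3}) = 0.286 + 0.346 = 0.632; P(Die2=1, Die1 ∈ {0, 3}) = 0.092 + 0.109 = 0.201.
P(Die2=1 | Die1 ∈ {0, 3}) = 0.201/0.632 = 0.31804.

0.31804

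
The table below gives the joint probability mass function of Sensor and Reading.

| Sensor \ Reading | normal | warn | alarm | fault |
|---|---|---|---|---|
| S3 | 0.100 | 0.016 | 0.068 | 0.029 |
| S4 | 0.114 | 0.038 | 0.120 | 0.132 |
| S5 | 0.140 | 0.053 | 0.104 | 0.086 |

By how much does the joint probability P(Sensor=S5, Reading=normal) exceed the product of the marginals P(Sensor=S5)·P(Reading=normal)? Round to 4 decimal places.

0.0044

P(Sensor=S5) = 0.140 + 0.053 + 0.104 + 0.086 = 0.383.
P(Reading=normal) = 0.100 + 0.114 + 0.140 = 0.354.
P(Sensor=S5, Reading=normal) − P(Sensor=S5)P(Reading=normal) = 0.140 − 0.383×0.354 = 0.0044.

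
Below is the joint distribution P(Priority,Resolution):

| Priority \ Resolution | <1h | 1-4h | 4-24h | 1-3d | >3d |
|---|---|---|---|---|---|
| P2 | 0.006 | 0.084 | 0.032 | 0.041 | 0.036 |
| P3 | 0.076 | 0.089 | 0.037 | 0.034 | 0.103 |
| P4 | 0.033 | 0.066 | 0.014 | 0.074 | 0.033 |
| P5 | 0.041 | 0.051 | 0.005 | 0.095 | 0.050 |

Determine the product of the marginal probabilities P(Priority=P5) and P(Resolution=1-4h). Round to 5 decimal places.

P(Priority=P5) = 0.041 + 0.051 + 0.005 + 0.095 + 0.050 = 0.242.
P(Resolution=1-4h) = 0.084 + 0.089 + 0.066 + 0.051 = 0.290.
Product: 0.242 × 0.290 = 0.07018.

0.07018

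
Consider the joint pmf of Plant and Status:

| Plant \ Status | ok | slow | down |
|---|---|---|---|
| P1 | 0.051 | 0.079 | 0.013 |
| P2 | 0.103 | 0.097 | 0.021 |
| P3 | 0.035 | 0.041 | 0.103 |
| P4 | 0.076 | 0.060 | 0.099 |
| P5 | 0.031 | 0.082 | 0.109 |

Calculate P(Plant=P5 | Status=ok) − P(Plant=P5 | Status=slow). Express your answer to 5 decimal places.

-0.12368

P(Status=ok) = 0.051 + 0.103 + 0.035 + 0.076 + 0.031 = 0.296; P(Plant=P5 | Status=ok) = 0.031/0.296 = 0.104730.
P(Status=slow) = 0.079 + 0.097 + 0.041 + 0.060 + 0.082 = 0.359; P(Plant=P5 | Status=slow) = 0.082/0.359 = 0.228412.
Difference = -0.12368.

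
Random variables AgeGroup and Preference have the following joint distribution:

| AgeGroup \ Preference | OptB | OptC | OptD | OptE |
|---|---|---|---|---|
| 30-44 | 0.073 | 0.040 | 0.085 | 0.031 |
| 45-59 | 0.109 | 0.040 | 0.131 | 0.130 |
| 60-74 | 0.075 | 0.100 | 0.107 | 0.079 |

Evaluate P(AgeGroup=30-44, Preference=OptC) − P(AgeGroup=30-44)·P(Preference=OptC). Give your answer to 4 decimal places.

P(AgeGroup=30-44) = 0.073 + 0.040 + 0.085 + 0.031 = 0.229.
P(Preference=OptC) = 0.040 + 0.040 + 0.100 = 0.180.
P(AgeGroup=30-44, Preference=OptC) − P(AgeGroup=30-44)P(Preference=OptC) = 0.040 − 0.229×0.180 = -0.0012.

-0.0012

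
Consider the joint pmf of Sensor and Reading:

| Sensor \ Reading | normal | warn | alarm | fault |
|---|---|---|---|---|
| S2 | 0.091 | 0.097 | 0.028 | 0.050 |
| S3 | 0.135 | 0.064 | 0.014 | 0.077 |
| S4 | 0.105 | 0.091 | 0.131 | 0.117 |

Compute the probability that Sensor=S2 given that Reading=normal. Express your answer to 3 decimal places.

P(Reading=normal) = 0.091 + 0.135 + 0.105 = 0.331.
P(Sensor=S2 | Reading=normal) = 0.091/0.331 = 0.275.

0.275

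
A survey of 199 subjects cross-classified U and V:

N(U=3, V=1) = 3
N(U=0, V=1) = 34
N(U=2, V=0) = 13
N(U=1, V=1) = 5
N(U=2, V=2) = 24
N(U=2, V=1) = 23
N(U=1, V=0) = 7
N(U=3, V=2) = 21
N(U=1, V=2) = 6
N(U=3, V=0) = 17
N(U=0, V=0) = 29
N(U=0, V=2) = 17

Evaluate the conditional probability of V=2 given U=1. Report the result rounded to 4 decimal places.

Total with U=1: 7 + 5 + 6 = 18.
P(V=2 | U=1) = 6/18 = 0.3333.

0.3333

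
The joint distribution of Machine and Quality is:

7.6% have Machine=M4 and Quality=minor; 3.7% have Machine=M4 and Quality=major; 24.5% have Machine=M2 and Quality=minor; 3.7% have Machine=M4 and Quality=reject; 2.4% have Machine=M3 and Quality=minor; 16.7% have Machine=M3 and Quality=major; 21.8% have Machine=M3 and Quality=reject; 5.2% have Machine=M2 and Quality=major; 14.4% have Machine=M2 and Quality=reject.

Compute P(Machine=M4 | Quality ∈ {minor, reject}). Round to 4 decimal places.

0.1519

P(Quality=minor) = 0.245 + 0.024 + 0.076 = 0.345.
P(Quality=reject) = 0.144 + 0.218 + 0.037 = 0.399.
P(Quality ∈ {minor, reject}) = 0.345 + 0.399 = 0.744; P(Machine=M4, Quality ∈ {minor, reject}) = 0.076 + 0.037 = 0.113.
P(Machine=M4 | Quality ∈ {minor, reject}) = 0.113/0.744 = 0.1519.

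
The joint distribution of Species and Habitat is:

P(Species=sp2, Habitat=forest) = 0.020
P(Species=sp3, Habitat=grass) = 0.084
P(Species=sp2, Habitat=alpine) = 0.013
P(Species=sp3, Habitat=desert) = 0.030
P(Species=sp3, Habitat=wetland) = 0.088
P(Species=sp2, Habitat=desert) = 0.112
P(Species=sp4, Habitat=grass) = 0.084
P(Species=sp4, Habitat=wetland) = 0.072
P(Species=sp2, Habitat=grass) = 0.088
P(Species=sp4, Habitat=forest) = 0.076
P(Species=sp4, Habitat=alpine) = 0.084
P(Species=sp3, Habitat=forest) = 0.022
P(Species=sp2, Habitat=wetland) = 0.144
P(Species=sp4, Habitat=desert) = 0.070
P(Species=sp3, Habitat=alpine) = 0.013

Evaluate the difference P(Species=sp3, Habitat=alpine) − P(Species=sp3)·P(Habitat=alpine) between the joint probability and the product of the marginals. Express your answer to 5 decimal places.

-0.01307

P(Species=sp3) = 0.022 + 0.084 + 0.088 + 0.030 + 0.013 = 0.237.
P(Habitat=alpine) = 0.013 + 0.013 + 0.084 = 0.110.
P(Species=sp3, Habitat=alpine) − P(Species=sp3)P(Habitat=alpine) = 0.013 − 0.237×0.110 = -0.01307.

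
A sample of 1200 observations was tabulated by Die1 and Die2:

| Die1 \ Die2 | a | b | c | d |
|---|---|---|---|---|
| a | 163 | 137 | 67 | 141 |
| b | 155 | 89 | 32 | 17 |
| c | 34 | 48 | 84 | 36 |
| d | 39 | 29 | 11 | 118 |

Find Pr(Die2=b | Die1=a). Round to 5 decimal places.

Total with Die1=a: 163 + 137 + 67 + 141 = 508.
P(Die2=b | Die1=a) = 137/508 = 0.26969.

0.26969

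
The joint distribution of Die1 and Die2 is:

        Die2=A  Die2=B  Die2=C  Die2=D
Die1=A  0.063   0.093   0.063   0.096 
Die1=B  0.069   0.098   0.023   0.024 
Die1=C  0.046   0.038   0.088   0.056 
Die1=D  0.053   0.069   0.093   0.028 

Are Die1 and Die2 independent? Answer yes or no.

P(Die1=B) = 0.214 and P(Die2=B) = 0.298, so their product is 0.06377, but P(Die1=B, Die2=B) = 0.098. Since these differ, Die1 and Die2 are not independent.

no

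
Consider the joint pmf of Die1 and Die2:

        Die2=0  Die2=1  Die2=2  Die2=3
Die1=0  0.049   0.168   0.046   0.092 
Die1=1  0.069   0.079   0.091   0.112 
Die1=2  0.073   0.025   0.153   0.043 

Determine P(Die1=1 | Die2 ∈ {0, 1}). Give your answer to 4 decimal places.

P(Die2=0) = 0.049 + 0.069 + 0.073 = 0.191.
P(Die2=1) = 0.168 + 0.079 + 0.025 = 0.272.
P(Die2 ∈ {0, 1}) = 0.191 + 0.272 = 0.463; P(Die1=1, Die2 ∈ {0, 1}) = 0.069 + 0.079 = 0.148.
P(Die1=1 | Die2 ∈ {0, 1}) = 0.148/0.463 = 0.3197.

0.3197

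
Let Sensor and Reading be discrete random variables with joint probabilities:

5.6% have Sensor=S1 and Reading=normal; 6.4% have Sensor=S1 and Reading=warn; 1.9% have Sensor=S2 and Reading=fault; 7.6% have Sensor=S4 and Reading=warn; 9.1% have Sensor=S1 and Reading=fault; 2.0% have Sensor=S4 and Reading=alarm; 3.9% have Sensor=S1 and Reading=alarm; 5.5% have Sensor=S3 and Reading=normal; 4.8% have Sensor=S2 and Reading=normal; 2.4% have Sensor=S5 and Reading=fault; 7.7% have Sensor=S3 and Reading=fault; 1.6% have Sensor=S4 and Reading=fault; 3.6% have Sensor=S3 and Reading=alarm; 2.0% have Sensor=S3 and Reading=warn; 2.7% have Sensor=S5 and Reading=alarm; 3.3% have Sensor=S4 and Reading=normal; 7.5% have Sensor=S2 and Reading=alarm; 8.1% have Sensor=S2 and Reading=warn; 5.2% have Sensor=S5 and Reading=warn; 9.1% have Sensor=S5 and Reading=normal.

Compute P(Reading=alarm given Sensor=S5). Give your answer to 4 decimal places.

P(Sensor=S5) = 0.091 + 0.052 + 0.027 + 0.024 = 0.194.
P(Reading=alarm | Sensor=S5) = 0.027/0.194 = 0.1392.

0.1392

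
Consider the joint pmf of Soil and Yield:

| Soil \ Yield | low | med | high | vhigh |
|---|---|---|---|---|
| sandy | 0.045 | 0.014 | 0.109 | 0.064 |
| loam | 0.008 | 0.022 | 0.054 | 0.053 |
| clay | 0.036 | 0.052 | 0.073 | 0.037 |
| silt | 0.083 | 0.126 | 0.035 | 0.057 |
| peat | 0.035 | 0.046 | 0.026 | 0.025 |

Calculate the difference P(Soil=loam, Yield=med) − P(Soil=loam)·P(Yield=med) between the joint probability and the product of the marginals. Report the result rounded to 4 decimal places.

P(Soil=loam) = 0.008 + 0.022 + 0.054 + 0.053 = 0.137.
P(Yield=med) = 0.014 + 0.022 + 0.052 + 0.126 + 0.046 = 0.260.
P(Soil=loam, Yield=med) − P(Soil=loam)P(Yield=med) = 0.022 − 0.137×0.260 = -0.0136.

-0.0136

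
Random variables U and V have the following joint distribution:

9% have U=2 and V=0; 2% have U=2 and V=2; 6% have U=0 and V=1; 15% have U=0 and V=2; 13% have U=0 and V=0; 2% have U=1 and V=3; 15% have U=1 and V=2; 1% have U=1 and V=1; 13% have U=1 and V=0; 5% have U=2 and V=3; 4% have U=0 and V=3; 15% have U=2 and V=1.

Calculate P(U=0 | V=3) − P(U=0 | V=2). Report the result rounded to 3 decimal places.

-0.105

P(V=3) = 0.04 + 0.02 + 0.05 = 0.11; P(U=0 | V=3) = 0.04/0.11 = 0.3636.
P(V=2) = 0.15 + 0.15 + 0.02 = 0.32; P(U=0 | V=2) = 0.15/0.32 = 0.4688.
Difference = -0.105.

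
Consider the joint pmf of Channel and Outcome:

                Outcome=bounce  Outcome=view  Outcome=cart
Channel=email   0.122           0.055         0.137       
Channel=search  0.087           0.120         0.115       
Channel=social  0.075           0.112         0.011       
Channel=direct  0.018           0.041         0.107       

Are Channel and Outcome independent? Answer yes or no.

P(Channel=social) = 0.198 and P(Outcome=cart) = 0.370, so their product is 0.07326, but P(Channel=social, Outcome=cart) = 0.011. Since these differ, Channel and Outcome are not independent.

no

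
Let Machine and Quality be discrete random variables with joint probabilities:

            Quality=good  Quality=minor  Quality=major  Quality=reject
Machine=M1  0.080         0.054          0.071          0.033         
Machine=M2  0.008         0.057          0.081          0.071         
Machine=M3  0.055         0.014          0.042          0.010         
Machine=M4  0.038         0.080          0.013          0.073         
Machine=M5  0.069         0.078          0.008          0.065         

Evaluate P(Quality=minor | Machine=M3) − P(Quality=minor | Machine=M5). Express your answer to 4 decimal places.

P(Machine=M3) = 0.055 + 0.014 + 0.042 + 0.010 = 0.121; P(Quality=minor | Machine=M3) = 0.014/0.121 = 0.11570.
P(Machine=M5) = 0.069 + 0.078 + 0.008 + 0.065 = 0.220; P(Quality=minor | Machine=M5) = 0.078/0.220 = 0.35455.
Difference = -0.2388.

-0.2388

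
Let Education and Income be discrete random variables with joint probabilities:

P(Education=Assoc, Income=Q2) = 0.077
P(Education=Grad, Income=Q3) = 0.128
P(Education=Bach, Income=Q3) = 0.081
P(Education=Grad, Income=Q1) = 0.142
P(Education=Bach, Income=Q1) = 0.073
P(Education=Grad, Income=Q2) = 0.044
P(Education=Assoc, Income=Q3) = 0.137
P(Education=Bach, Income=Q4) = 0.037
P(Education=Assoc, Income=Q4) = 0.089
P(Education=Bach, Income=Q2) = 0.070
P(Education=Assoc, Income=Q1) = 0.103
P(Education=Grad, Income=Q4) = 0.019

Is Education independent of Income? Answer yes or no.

P(Education=Grad) = 0.333 and P(Income=Q1) = 0.318, so their product is 0.10589, but P(Education=Grad, Income=Q1) = 0.142. Since these differ, Education and Income are not independent.

no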